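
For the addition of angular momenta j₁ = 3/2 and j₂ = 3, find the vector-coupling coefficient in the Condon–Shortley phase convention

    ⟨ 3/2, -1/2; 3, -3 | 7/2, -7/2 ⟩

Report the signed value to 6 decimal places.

triangle: 1!*2!*5!/9! = 240/362880
(j±m)!: 1!*2!*0!*6!*0!*7! = 7257600
prefactor² = (2J+1)*Δ*N² = 38400
  k=0: +1/(0!*1!*2!*0!*0!*5!) = 1/240
Σ = 1/240  ⇒  CG² = 38400*1/240² = 2/3
CG = +√(2/3) = +0.816497

+0.816497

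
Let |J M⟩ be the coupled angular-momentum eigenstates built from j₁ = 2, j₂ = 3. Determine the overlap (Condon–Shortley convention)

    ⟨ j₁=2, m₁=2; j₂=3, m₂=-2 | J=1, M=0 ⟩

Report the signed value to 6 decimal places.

+0.377964

j₁+j₂−J=4  J+j₁−j₂=0  J−j₁+j₂=2  j₁+j₂+J+1=7
(j₁±m₁, j₂±m₂, J±M) = (4,0,1,5,1,1)
P² = 576/7
sum k=0..0:
  [0] +1/24 = 1/24
S = 1/24
C² = P²·S² = 1/7 ; C = +0.377964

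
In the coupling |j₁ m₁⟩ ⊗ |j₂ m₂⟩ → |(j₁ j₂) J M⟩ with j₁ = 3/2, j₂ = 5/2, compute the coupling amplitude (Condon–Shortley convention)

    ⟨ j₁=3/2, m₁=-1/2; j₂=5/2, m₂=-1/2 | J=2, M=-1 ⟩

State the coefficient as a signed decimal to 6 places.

-0.545545

j₁+j₂−J=2  J+j₁−j₂=1  J−j₁+j₂=3  j₁+j₂+J+1=7
(j₁±m₁, j₂±m₂, J±M) = (1,2,2,3,1,3)
P² = 12/7
sum k=1..2:
  [1] −1/2 = -1/2
  [2] +1/12 = 1/12
S = -5/12
C² = P²·S² = 25/84 ; C = -0.545545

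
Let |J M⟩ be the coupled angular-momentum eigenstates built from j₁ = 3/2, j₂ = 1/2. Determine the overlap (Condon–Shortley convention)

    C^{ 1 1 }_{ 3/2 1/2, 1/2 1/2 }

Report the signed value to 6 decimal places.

triangle: 1!×2!×0!/4! = 2/24
(j±m)!: 2!×1!×1!×0!×2!×0! = 4
prefactor² = (2J+1)×Δ×N² = 1
  k=1: −1/(1!×0!×0!×0!×2!×0!) = -1/2
Σ = -1/2  ⇒  CG² = 1×(-1/2)² = 1/4
CG = −√(1/4) = -0.500000

-0.500000  (= −√(1/4))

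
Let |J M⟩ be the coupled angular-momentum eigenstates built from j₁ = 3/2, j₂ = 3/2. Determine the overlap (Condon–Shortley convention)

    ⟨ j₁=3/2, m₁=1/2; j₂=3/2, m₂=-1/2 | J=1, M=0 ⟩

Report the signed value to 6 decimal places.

−√(1/20) = -0.223607

√[3·2!1!1!/5! · 2!1!1!2!1!1!] = √(1/5)
  +(−1)^0/∏(0,2,1,1,0,0)! = 1/2  (running 1/2)
  +(−1)^1/∏(1,1,0,0,1,1)! = -1  (running -1/2)
⟨..|..⟩ = √(1/5)·(-1/2) = -0.223607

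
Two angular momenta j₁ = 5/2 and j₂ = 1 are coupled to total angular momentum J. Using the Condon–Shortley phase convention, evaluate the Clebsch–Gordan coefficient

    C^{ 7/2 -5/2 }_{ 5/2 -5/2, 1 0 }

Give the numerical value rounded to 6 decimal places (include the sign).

j₁+j₂−J=0  J+j₁−j₂=5  J−j₁+j₂=2  j₁+j₂+J+1=8
(j₁±m₁, j₂±m₂, J±M) = (0,5,1,1,1,6)
P² = 28800/7
sum k=0..0:
  [0] +1/120 = 1/120
S = 1/120
C² = P²·S² = 2/7 ; C = +0.534522

+√(2/7) = +0.534522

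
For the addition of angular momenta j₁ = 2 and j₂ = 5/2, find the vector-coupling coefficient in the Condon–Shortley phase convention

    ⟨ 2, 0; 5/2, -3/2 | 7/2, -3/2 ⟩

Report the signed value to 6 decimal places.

+√(2/7) = +0.534522

√[8·1!3!4!/9! · 2!2!1!4!2!5!] = √(512/7)
  +(−1)^0/∏(0,1,2,1,1,3)! = 1/12  (running 1/12)
  +(−1)^1/∏(1,0,1,0,2,4)! = -1/48  (running 1/16)
⟨..|..⟩ = √(512/7)·(1/16) = +0.534522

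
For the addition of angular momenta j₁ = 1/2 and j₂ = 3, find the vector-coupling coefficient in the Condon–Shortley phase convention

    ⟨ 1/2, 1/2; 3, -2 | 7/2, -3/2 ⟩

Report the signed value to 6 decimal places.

j₁+j₂−J=0  J+j₁−j₂=1  J−j₁+j₂=6  j₁+j₂+J+1=8
(j₁±m₁, j₂±m₂, J±M) = (1,0,1,5,2,5)
P² = 28800/7
sum k=0..0:
  [0] +1/120 = 1/120
S = 1/120
C² = P²·S² = 2/7 ; C = +0.534522

+√(2/7) ≈ +0.534522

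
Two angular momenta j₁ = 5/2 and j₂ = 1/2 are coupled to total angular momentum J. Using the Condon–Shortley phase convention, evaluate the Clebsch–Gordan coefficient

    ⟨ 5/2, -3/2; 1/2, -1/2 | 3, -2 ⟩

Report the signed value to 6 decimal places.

j₁+j₂−J=0  J+j₁−j₂=5  J−j₁+j₂=1  j₁+j₂+J+1=7
(j₁±m₁, j₂±m₂, J±M) = (1,4,0,1,1,5)
P² = 480
sum k=0..0:
  [0] +1/24 = 1/24
S = 1/24
C² = P²·S² = 5/6 ; C = +0.912871

+0.912871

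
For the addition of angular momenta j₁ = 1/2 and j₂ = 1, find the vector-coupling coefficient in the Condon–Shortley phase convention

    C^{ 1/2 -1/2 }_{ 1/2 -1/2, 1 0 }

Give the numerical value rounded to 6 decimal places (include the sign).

j₁+j₂−J=1  J+j₁−j₂=0  J−j₁+j₂=1  j₁+j₂+J+1=3
(j₁±m₁, j₂±m₂, J±M) = (0,1,1,1,0,1)
P² = 1/3
sum k=1..1:
  [1] −1/1 = -1
S = -1
C² = P²·S² = 1/3 ; C = -0.577350

-0.577350  (= −√(1/3))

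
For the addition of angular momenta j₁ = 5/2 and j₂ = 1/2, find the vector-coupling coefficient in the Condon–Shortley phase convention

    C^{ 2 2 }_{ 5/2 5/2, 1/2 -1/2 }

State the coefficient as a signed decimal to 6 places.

√[5·1!4!0!/6! · 5!0!0!1!4!0!] = √(480)
  +(−1)^0/∏(0,1,0,0,4,0)! = 1/24  (running 1/24)
⟨..|..⟩ = √(480)·(1/24) = +0.912871

+0.912871  (= +√(5/6))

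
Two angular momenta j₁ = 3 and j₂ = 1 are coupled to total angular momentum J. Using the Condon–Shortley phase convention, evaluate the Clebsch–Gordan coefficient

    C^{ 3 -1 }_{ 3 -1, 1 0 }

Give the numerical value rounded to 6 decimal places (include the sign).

-0.288675

triangle: 1!·5!·1!/8! = 120/40320
(j±m)!: 2!·4!·1!·1!·2!·4! = 2304
prefactor² = (2J+1)·Δ·N² = 48
  k=0: +1/(0!·1!·4!·1!·1!·0!) = 1/24
  k=1: −1/(1!·0!·3!·0!·2!·1!) = -1/12
Σ = -1/24  ⇒  CG² = 48·(-1/24)² = 1/12
CG = −√(1/12) = -0.288675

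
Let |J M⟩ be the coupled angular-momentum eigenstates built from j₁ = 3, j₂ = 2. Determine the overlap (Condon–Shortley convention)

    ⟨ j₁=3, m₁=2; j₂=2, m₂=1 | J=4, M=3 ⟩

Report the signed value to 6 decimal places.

+0.223607

j₁+j₂−J=1  J+j₁−j₂=5  J−j₁+j₂=3  j₁+j₂+J+1=10
(j₁±m₁, j₂±m₂, J±M) = (5,1,3,1,7,1)
P² = 6480
sum k=0..1:
  [0] +1/144 = 1/144
  [1] −1/240 = -1/240
S = 1/360
C² = P²·S² = 1/20 ; C = +0.223607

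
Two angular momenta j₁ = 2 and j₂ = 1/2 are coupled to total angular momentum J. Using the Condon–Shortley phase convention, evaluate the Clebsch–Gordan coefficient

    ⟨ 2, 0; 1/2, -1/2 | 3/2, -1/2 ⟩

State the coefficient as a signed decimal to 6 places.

+0.632456

√[4·1!3!0!/5! · 2!2!0!1!1!2!] = √(8/5)
  +(−1)^0/∏(0,1,2,0,1,0)! = 1/2  (running 1/2)
⟨..|..⟩ = √(8/5)·(1/2) = +0.632456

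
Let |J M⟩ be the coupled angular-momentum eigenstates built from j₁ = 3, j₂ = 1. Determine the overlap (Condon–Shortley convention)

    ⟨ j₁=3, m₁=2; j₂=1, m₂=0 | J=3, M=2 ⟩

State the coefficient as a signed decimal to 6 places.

√[7·1!5!1!/8! · 5!1!1!1!5!1!] = √(300)
  +(−1)^0/∏(0,1,1,1,4,0)! = 1/24  (running 1/24)
  +(−1)^1/∏(1,0,0,0,5,1)! = -1/120  (running 1/30)
⟨..|..⟩ = √(300)·(1/30) = +0.577350

+√(1/3) = +0.577350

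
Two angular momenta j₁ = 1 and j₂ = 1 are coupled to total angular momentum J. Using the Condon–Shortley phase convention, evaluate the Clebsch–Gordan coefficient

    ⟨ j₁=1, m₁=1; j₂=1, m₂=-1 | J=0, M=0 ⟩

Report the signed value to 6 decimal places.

+√(1/3) = +0.577350

√[1·2!0!0!/3! · 2!0!0!2!0!0!] = √(4/3)
  +(−1)^0/∏(0,2,0,0,0,0)! = 1/2  (running 1/2)
⟨..|..⟩ = √(4/3)·(1/2) = +0.577350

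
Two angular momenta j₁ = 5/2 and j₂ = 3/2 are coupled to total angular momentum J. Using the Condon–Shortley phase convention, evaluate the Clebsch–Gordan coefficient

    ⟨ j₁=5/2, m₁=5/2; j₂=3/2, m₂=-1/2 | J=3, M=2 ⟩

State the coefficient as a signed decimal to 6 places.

+√(5/12) = +0.645497

√[7·1!4!2!/8! · 5!0!1!2!5!1!] = √(240)
  +(−1)^0/∏(0,1,0,1,4,1)! = 1/24  (running 1/24)
⟨..|..⟩ = √(240)·(1/24) = +0.645497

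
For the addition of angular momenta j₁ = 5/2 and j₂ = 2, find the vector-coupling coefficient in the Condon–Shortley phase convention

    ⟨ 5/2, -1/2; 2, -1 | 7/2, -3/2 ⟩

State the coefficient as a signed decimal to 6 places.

+√(2/21) = +0.308607

j₁+j₂−J=1  J+j₁−j₂=4  J−j₁+j₂=3  j₁+j₂+J+1=9
(j₁±m₁, j₂±m₂, J±M) = (2,3,1,3,2,5)
P² = 384/7
sum k=0..1:
  [0] +1/12 = 1/12
  [1] −1/24 = -1/24
S = 1/24
C² = P²·S² = 2/21 ; C = +0.308607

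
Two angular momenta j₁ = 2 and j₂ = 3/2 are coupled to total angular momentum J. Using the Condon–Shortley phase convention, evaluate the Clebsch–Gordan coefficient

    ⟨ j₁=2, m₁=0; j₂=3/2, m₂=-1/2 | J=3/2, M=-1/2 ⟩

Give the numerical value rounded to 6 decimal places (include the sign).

-0.447214  (= −√(1/5))

j₁+j₂−J=2  J+j₁−j₂=2  J−j₁+j₂=1  j₁+j₂+J+1=6
(j₁±m₁, j₂±m₂, J±M) = (2,2,1,2,1,2)
P² = 16/45
sum k=0..1:
  [0] +1/4 = 1/4
  [1] −1/1 = -1
S = -3/4
C² = P²·S² = 1/5 ; C = -0.447214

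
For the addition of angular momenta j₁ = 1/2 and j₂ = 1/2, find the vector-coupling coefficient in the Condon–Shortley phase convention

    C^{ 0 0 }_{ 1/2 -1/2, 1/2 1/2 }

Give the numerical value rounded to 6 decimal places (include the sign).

j₁+j₂−J=1  J+j₁−j₂=0  J−j₁+j₂=0  j₁+j₂+J+1=2
(j₁±m₁, j₂±m₂, J±M) = (0,1,1,0,0,0)
P² = 1/2
sum k=1..1:
  [1] −1/1 = -1
S = -1
C² = P²·S² = 1/2 ; C = -0.707107

−√(1/2) ≈ -0.707107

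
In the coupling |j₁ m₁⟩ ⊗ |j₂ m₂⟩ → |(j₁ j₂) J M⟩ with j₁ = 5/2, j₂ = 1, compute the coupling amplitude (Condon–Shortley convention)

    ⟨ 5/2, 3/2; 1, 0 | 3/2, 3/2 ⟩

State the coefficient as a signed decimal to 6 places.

j₁+j₂−J=2  J+j₁−j₂=3  J−j₁+j₂=0  j₁+j₂+J+1=6
(j₁±m₁, j₂±m₂, J±M) = (4,1,1,1,3,0)
P² = 48/5
sum k=1..1:
  [1] −1/6 = -1/6
S = -1/6
C² = P²·S² = 4/15 ; C = -0.516398

−√(4/15) = -0.516398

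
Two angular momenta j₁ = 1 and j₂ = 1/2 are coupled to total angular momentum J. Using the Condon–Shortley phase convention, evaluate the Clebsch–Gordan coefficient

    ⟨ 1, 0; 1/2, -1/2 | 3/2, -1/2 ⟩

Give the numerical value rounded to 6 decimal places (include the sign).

triangle: 0!·2!·1!/4! = 2/24
(j±m)!: 1!·1!·0!·1!·1!·2! = 2
prefactor² = (2J+1)·Δ·N² = 2/3
  k=0: +1/(0!·0!·1!·0!·1!·1!) = 1
Σ = 1  ⇒  CG² = 2/3·1² = 2/3
CG = +√(2/3) = +0.816497

+√(2/3) ≈ +0.816497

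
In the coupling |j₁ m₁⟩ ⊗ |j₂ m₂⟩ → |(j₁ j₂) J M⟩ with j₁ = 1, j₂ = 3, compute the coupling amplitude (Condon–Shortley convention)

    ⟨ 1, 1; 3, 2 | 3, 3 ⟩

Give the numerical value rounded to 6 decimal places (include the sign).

j₁+j₂−J=1  J+j₁−j₂=1  J−j₁+j₂=5  j₁+j₂+J+1=8
(j₁±m₁, j₂±m₂, J±M) = (2,0,5,1,6,0)
P² = 3600
sum k=0..0:
  [0] +1/120 = 1/120
S = 1/120
C² = P²·S² = 1/4 ; C = +0.500000

+√(1/4) = +0.500000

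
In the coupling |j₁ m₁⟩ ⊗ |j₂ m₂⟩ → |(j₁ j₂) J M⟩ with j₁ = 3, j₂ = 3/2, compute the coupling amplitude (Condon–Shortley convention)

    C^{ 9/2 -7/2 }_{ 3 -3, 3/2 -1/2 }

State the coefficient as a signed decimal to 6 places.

+√(1/3) ≈ +0.577350

√[10·0!6!3!/10! · 0!6!1!2!1!8!] = √(691200)
  +(−1)^0/∏(0,0,6,1,0,2)! = 1/1440  (running 1/1440)
⟨..|..⟩ = √(691200)·(1/1440) = +0.577350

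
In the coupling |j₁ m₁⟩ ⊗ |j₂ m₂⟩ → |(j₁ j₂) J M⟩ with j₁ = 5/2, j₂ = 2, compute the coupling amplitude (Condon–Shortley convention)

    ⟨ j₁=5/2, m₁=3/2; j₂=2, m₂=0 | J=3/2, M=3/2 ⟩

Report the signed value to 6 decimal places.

−√(12/35) ≈ -0.585540

triangle: 3!*2!*1!/7! = 12/5040
(j±m)!: 4!*1!*2!*2!*3!*0! = 576
prefactor² = (2J+1)*Δ*N² = 192/35
  k=1: −1/(1!*2!*0!*1!*2!*0!) = -1/4
Σ = -1/4  ⇒  CG² = 192/35*(-1/4)² = 12/35
CG = −√(12/35) = -0.585540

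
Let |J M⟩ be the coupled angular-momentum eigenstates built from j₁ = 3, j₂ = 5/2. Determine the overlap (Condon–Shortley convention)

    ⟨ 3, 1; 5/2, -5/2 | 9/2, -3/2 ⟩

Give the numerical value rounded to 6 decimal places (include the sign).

triangle: 1!×5!×4!/11! = 2880/39916800
(j±m)!: 4!×2!×0!×5!×3!×6! = 24883200
prefactor² = (2J+1)×Δ×N² = 1382400/77
  k=0: +1/(0!×1!×2!×0!×3!×4!) = 1/288
Σ = 1/288  ⇒  CG² = 1382400/77×1/288² = 50/231
CG = +√(50/231) = +0.465242

+√(50/231) = +0.465242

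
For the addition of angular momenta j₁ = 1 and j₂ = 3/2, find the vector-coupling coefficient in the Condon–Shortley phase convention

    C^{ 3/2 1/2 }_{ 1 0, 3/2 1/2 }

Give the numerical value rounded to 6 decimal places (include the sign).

j₁+j₂−J=1  J+j₁−j₂=1  J−j₁+j₂=2  j₁+j₂+J+1=5
(j₁±m₁, j₂±m₂, J±M) = (1,1,2,1,2,1)
P² = 4/15
sum k=0..1:
  [0] +1/2 = 1/2
  [1] −1/1 = -1
S = -1/2
C² = P²·S² = 1/15 ; C = -0.258199

-0.258199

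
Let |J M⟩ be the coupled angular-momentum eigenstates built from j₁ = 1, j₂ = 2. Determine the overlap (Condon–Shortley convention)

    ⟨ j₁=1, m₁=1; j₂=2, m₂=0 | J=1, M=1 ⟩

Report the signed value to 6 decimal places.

j₁+j₂−J=2  J+j₁−j₂=0  J−j₁+j₂=2  j₁+j₂+J+1=5
(j₁±m₁, j₂±m₂, J±M) = (2,0,2,2,2,0)
P² = 8/5
sum k=0..0:
  [0] +1/4 = 1/4
S = 1/4
C² = P²·S² = 1/10 ; C = +0.316228

+√(1/10) ≈ +0.316228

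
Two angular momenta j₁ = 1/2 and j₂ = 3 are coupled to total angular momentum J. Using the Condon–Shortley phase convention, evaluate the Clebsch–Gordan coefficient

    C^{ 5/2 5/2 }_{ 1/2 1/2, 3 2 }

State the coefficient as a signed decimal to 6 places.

+√(1/7) ≈ +0.377964

triangle: 1!*0!*5!/7! = 120/5040
(j±m)!: 1!*0!*5!*1!*5!*0! = 14400
prefactor² = (2J+1)*Δ*N² = 14400/7
  k=0: +1/(0!*1!*0!*5!*0!*0!) = 1/120
Σ = 1/120  ⇒  CG² = 14400/7*1/120² = 1/7
CG = +√(1/7) = +0.377964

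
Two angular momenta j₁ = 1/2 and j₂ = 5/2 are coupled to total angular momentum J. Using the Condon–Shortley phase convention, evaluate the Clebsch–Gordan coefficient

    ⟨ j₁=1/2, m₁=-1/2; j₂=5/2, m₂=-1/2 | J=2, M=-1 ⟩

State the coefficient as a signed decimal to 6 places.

−√(1/3) ≈ -0.577350

triangle: 1!×0!×4!/6! = 24/720
(j±m)!: 0!×1!×2!×3!×1!×3! = 72
prefactor² = (2J+1)×Δ×N² = 12
  k=1: −1/(1!×0!×0!×1!×0!×3!) = -1/6
Σ = -1/6  ⇒  CG² = 12×(-1/6)² = 1/3
CG = −√(1/3) = -0.577350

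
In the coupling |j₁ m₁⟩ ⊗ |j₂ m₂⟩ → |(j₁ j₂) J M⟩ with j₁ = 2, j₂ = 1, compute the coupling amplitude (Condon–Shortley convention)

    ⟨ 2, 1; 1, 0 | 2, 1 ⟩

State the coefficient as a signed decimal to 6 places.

√[5·1!3!1!/6! · 3!1!1!1!3!1!] = √(3/2)
  +(−1)^0/∏(0,1,1,1,2,0)! = 1/2  (running 1/2)
  +(−1)^1/∏(1,0,0,0,3,1)! = -1/6  (running 1/3)
⟨..|..⟩ = √(3/2)·(1/3) = +0.408248

+0.408248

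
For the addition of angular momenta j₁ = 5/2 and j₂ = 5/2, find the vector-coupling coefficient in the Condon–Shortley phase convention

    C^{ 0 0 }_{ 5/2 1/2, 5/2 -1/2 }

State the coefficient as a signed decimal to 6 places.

triangle: 5!*0!*0!/6! = 120/720
(j±m)!: 3!*2!*2!*3!*0!*0! = 144
prefactor² = (2J+1)*Δ*N² = 24
  k=2: +1/(2!*3!*0!*0!*0!*0!) = 1/12
Σ = 1/12  ⇒  CG² = 24*1/12² = 1/6
CG = +√(1/6) = +0.408248

+√(1/6) = +0.408248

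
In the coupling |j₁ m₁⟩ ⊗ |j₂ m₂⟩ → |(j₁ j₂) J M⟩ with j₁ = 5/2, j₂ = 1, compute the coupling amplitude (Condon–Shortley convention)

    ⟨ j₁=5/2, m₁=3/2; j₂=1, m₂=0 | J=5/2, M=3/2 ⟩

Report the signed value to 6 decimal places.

triangle: 1!·4!·1!/7! = 24/5040
(j±m)!: 4!·1!·1!·1!·4!·1! = 576
prefactor² = (2J+1)·Δ·N² = 576/35
  k=0: +1/(0!·1!·1!·1!·3!·0!) = 1/6
  k=1: −1/(1!·0!·0!·0!·4!·1!) = -1/24
Σ = 1/8  ⇒  CG² = 576/35·1/8² = 9/35
CG = +√(9/35) = +0.507093

+0.507093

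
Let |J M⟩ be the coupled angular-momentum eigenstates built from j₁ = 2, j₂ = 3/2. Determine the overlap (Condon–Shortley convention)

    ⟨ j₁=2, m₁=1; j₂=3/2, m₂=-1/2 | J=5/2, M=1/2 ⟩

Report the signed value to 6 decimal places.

triangle: 1!·3!·2!/7! = 12/5040
(j±m)!: 3!·1!·1!·2!·3!·2! = 144
prefactor² = (2J+1)·Δ·N² = 72/35
  k=0: +1/(0!·1!·1!·1!·2!·1!) = 1/2
  k=1: −1/(1!·0!·0!·0!·3!·2!) = -1/12
Σ = 5/12  ⇒  CG² = 72/35·5/12² = 5/14
CG = +√(5/14) = +0.597614

+0.597614  (= +√(5/14))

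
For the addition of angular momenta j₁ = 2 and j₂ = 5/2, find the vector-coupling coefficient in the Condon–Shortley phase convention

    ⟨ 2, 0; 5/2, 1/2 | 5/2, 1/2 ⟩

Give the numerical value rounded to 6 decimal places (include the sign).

√[6·2!2!3!/8! · 2!2!3!2!3!2!] = √(72/35)
  +(−1)^0/∏(0,2,2,3,0,0)! = 1/24  (running 1/24)
  +(−1)^1/∏(1,1,1,2,1,1)! = -1/2  (running -11/24)
  +(−1)^2/∏(2,0,0,1,2,2)! = 1/8  (running -1/3)
⟨..|..⟩ = √(72/35)·(-1/3) = -0.478091

−√(8/35) ≈ -0.478091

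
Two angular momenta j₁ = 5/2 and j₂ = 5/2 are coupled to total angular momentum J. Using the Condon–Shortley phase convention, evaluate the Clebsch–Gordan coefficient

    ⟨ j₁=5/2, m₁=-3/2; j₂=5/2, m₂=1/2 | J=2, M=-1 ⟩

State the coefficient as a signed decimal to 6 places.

√[5·3!2!2!/8! · 1!4!3!2!1!3!] = √(36/7)
  +(−1)^2/∏(2,1,2,1,0,1)! = 1/4  (running 1/4)
  +(−1)^3/∏(3,0,1,0,1,2)! = -1/12  (running 1/6)
⟨..|..⟩ = √(36/7)·(1/6) = +0.377964

+√(1/7) = +0.377964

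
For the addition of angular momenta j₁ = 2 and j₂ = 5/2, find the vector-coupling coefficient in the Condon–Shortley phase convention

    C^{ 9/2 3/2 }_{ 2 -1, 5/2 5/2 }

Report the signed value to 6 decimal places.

triangle: 0!*4!*5!/10! = 2880/3628800
(j±m)!: 1!*3!*5!*0!*6!*3! = 3110400
prefactor² = (2J+1)*Δ*N² = 172800/7
  k=0: +1/(0!*0!*3!*5!*1!*0!) = 1/720
Σ = 1/720  ⇒  CG² = 172800/7*1/720² = 1/21
CG = +√(1/21) = +0.218218

+√(1/21) ≈ +0.218218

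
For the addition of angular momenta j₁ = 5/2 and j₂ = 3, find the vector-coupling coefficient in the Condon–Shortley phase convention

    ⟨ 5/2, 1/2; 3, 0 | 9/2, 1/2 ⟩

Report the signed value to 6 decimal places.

+0.208063  (= +√(10/231))

triangle: 1!*4!*5!/11! = 2880/39916800
(j±m)!: 3!*2!*3!*3!*5!*4! = 1244160
prefactor² = (2J+1)*Δ*N² = 69120/77
  k=0: +1/(0!*1!*2!*3!*2!*2!) = 1/48
  k=1: −1/(1!*0!*1!*2!*3!*3!) = -1/72
Σ = 1/144  ⇒  CG² = 69120/77*1/144² = 10/231
CG = +√(10/231) = +0.208063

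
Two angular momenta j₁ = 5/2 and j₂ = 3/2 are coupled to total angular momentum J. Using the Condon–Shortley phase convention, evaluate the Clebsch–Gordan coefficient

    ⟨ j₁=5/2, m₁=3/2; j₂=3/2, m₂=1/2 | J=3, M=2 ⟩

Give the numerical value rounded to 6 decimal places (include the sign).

√[7·1!4!2!/8! · 4!1!2!1!5!1!] = √(48)
  +(−1)^0/∏(0,1,1,2,3,0)! = 1/12  (running 1/12)
  +(−1)^1/∏(1,0,0,1,4,1)! = -1/24  (running 1/24)
⟨..|..⟩ = √(48)·(1/24) = +0.288675

+√(1/12) ≈ +0.288675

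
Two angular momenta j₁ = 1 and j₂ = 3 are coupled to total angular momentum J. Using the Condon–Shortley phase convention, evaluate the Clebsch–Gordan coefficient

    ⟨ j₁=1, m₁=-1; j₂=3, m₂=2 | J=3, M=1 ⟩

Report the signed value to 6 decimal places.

j₁+j₂−J=1  J+j₁−j₂=1  J−j₁+j₂=5  j₁+j₂+J+1=8
(j₁±m₁, j₂±m₂, J±M) = (0,2,5,1,4,2)
P² = 240
sum k=1..1:
  [1] −1/24 = -1/24
S = -1/24
C² = P²·S² = 5/12 ; C = -0.645497

−√(5/12) ≈ -0.645497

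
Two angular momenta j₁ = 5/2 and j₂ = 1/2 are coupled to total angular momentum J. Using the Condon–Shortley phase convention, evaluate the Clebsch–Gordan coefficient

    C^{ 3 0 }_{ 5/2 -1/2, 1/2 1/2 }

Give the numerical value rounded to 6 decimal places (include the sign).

+√(1/2) = +0.707107

triangle: 0!·5!·1!/7! = 120/5040
(j±m)!: 2!·3!·1!·0!·3!·3! = 432
prefactor² = (2J+1)·Δ·N² = 72
  k=0: +1/(0!·0!·3!·1!·2!·0!) = 1/12
Σ = 1/12  ⇒  CG² = 72·1/12² = 1/2
CG = +√(1/2) = +0.707107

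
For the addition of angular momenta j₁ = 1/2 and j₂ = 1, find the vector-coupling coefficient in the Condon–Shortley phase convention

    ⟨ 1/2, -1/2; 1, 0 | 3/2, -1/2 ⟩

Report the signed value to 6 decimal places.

+√(2/3) = +0.816497

j₁+j₂−J=0  J+j₁−j₂=1  J−j₁+j₂=2  j₁+j₂+J+1=4
(j₁±m₁, j₂±m₂, J±M) = (0,1,1,1,1,2)
P² = 2/3
sum k=0..0:
  [0] +1/1 = 1
S = 1
C² = P²·S² = 2/3 ; C = +0.816497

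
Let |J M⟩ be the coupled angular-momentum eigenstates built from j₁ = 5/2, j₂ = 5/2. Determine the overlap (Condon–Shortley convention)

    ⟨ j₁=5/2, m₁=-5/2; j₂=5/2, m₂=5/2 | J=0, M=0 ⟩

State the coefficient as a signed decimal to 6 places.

triangle: 5!×0!×0!/6! = 120/720
(j±m)!: 0!×5!×5!×0!×0!×0! = 14400
prefactor² = (2J+1)×Δ×N² = 2400
  k=5: −1/(5!×0!×0!×0!×0!×0!) = -1/120
Σ = -1/120  ⇒  CG² = 2400×(-1/120)² = 1/6
CG = −√(1/6) = -0.408248

−√(1/6) ≈ -0.408248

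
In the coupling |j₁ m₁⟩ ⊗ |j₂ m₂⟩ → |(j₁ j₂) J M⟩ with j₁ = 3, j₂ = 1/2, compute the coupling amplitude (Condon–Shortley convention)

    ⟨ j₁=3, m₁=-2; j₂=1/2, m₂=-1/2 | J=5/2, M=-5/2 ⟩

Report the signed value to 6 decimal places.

+√(1/7) ≈ +0.377964

triangle: 1!*5!*0!/7! = 120/5040
(j±m)!: 1!*5!*0!*1!*0!*5! = 14400
prefactor² = (2J+1)*Δ*N² = 14400/7
  k=0: +1/(0!*1!*5!*0!*0!*0!) = 1/120
Σ = 1/120  ⇒  CG² = 14400/7*1/120² = 1/7
CG = +√(1/7) = +0.377964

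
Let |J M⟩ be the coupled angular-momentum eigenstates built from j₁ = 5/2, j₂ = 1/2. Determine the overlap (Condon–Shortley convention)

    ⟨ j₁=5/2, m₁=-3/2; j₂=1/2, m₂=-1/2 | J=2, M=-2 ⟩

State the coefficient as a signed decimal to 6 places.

+√(1/6) = +0.408248

j₁+j₂−J=1  J+j₁−j₂=4  J−j₁+j₂=0  j₁+j₂+J+1=6
(j₁±m₁, j₂±m₂, J±M) = (1,4,0,1,0,4)
P² = 96
sum k=0..0:
  [0] +1/24 = 1/24
S = 1/24
C² = P²·S² = 1/6 ; C = +0.408248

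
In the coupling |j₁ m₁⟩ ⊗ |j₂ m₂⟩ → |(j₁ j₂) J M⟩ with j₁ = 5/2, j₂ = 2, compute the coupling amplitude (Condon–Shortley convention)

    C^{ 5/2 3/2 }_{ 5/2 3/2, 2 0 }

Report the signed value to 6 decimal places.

j₁+j₂−J=2  J+j₁−j₂=3  J−j₁+j₂=2  j₁+j₂+J+1=8
(j₁±m₁, j₂±m₂, J±M) = (4,1,2,2,4,1)
P² = 288/35
sum k=0..1:
  [0] +1/8 = 1/8
  [1] −1/6 = -1/6
S = -1/24
C² = P²·S² = 1/70 ; C = -0.119523

-0.119523  (= −√(1/70))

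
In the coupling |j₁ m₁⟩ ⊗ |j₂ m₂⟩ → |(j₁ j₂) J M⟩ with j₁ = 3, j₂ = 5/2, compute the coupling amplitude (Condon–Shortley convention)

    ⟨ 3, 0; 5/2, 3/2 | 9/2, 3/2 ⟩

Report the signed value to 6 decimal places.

-0.540562

triangle: 1!×5!×4!/11! = 2880/39916800
(j±m)!: 3!×3!×4!×1!×6!×3! = 3732480
prefactor² = (2J+1)×Δ×N² = 207360/77
  k=0: +1/(0!×1!×3!×4!×2!×0!) = 1/288
  k=1: −1/(1!×0!×2!×3!×3!×1!) = -1/72
Σ = -1/96  ⇒  CG² = 207360/77×(-1/96)² = 45/154
CG = −√(45/154) = -0.540562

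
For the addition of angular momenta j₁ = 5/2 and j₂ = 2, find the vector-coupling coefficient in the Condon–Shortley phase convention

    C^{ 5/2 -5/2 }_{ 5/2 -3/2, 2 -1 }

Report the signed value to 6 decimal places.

triangle: 2!*3!*2!/8! = 24/40320
(j±m)!: 1!*4!*1!*3!*0!*5! = 17280
prefactor² = (2J+1)*Δ*N² = 432/7
  k=1: −1/(1!*1!*3!*0!*0!*2!) = -1/12
Σ = -1/12  ⇒  CG² = 432/7*(-1/12)² = 3/7
CG = −√(3/7) = -0.654654

-0.654654  (= −√(3/7))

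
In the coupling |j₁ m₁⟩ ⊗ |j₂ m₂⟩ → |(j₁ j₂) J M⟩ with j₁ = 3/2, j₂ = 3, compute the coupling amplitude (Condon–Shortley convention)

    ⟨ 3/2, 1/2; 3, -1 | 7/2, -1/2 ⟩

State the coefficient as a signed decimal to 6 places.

+0.534522  (= +√(2/7))

j₁+j₂−J=1  J+j₁−j₂=2  J−j₁+j₂=5  j₁+j₂+J+1=9
(j₁±m₁, j₂±m₂, J±M) = (2,1,2,4,3,4)
P² = 512/7
sum k=0..1:
  [0] +1/12 = 1/12
  [1] −1/48 = -1/48
S = 1/16
C² = P²·S² = 2/7 ; C = +0.534522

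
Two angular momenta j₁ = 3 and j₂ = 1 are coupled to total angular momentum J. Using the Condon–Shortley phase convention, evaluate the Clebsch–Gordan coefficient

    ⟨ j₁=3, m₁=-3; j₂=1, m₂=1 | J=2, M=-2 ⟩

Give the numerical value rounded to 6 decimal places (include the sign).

+√(5/7) ≈ +0.845154

triangle: 2!·4!·0!/7! = 48/5040
(j±m)!: 0!·6!·2!·0!·0!·4! = 34560
prefactor² = (2J+1)·Δ·N² = 11520/7
  k=2: +1/(2!·0!·4!·0!·0!·0!) = 1/48
Σ = 1/48  ⇒  CG² = 11520/7·1/48² = 5/7
CG = +√(5/7) = +0.845154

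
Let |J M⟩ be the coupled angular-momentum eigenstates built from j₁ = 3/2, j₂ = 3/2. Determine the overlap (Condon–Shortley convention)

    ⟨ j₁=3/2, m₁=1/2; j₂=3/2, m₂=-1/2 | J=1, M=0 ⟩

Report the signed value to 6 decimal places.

−√(1/20) ≈ -0.223607

j₁+j₂−J=2  J+j₁−j₂=1  J−j₁+j₂=1  j₁+j₂+J+1=5
(j₁±m₁, j₂±m₂, J±M) = (2,1,1,2,1,1)
P² = 1/5
sum k=0..1:
  [0] +1/2 = 1/2
  [1] −1/1 = -1
S = -1/2
C² = P²·S² = 1/20 ; C = -0.223607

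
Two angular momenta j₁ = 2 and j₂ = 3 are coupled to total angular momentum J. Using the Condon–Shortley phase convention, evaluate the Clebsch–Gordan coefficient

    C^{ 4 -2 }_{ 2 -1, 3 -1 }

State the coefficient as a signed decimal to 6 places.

−√(1/28) ≈ -0.188982

j₁+j₂−J=1  J+j₁−j₂=3  J−j₁+j₂=5  j₁+j₂+J+1=10
(j₁±m₁, j₂±m₂, J±M) = (1,3,2,4,2,6)
P² = 5184/7
sum k=0..1:
  [0] +1/72 = 1/72
  [1] −1/48 = -1/48
S = -1/144
C² = P²·S² = 1/28 ; C = -0.188982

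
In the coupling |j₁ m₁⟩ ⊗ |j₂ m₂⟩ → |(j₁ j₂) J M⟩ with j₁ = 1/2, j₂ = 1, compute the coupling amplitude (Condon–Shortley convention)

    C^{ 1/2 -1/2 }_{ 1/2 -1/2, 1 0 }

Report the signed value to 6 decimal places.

√[2·1!0!1!/3! · 0!1!1!1!0!1!] = √(1/3)
  +(−1)^1/∏(1,0,0,0,0,1)! = -1  (running -1)
⟨..|..⟩ = √(1/3)·(-1) = -0.577350

−√(1/3) ≈ -0.577350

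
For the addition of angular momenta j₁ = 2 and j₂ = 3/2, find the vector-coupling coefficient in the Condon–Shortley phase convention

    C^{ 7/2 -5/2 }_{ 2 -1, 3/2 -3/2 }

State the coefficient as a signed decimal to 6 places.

+√(4/7) = +0.755929

triangle: 0!*4!*3!/8! = 144/40320
(j±m)!: 1!*3!*0!*3!*1!*6! = 25920
prefactor² = (2J+1)*Δ*N² = 5184/7
  k=0: +1/(0!*0!*3!*0!*1!*3!) = 1/36
Σ = 1/36  ⇒  CG² = 5184/7*1/36² = 4/7
CG = +√(4/7) = +0.755929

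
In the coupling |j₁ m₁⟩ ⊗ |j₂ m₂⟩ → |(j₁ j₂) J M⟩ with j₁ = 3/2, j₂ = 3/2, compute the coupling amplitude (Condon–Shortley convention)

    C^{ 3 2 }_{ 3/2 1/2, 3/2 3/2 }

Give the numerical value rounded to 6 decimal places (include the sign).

j₁+j₂−J=0  J+j₁−j₂=3  J−j₁+j₂=3  j₁+j₂+J+1=7
(j₁±m₁, j₂±m₂, J±M) = (2,1,3,0,5,1)
P² = 72
sum k=0..0:
  [0] +1/12 = 1/12
S = 1/12
C² = P²·S² = 1/2 ; C = +0.707107

+0.707107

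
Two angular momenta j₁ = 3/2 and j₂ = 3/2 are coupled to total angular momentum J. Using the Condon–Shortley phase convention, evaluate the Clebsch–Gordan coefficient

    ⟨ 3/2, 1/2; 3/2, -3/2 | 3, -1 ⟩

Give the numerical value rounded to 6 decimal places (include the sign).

j₁+j₂−J=0  J+j₁−j₂=3  J−j₁+j₂=3  j₁+j₂+J+1=7
(j₁±m₁, j₂±m₂, J±M) = (2,1,0,3,2,4)
P² = 144/5
sum k=0..0:
  [0] +1/12 = 1/12
S = 1/12
C² = P²·S² = 1/5 ; C = +0.447214

+√(1/5) = +0.447214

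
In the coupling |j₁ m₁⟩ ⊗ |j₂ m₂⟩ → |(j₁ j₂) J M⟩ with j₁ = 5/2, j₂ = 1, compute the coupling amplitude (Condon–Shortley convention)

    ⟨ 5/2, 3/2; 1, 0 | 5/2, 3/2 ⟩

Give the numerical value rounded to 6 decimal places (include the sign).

+0.507093  (= +√(9/35))

triangle: 1!*4!*1!/7! = 24/5040
(j±m)!: 4!*1!*1!*1!*4!*1! = 576
prefactor² = (2J+1)*Δ*N² = 576/35
  k=0: +1/(0!*1!*1!*1!*3!*0!) = 1/6
  k=1: −1/(1!*0!*0!*0!*4!*1!) = -1/24
Σ = 1/8  ⇒  CG² = 576/35*1/8² = 9/35
CG = +√(9/35) = +0.507093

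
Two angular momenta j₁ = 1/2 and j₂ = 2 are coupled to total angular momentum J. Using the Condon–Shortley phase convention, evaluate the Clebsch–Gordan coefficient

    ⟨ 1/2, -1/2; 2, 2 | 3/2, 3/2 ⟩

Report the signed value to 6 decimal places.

√[4·1!0!3!/5! · 0!1!4!0!3!0!] = √(144/5)
  +(−1)^1/∏(1,0,0,3,0,0)! = -1/6  (running -1/6)
⟨..|..⟩ = √(144/5)·(-1/6) = -0.894427

−√(4/5) = -0.894427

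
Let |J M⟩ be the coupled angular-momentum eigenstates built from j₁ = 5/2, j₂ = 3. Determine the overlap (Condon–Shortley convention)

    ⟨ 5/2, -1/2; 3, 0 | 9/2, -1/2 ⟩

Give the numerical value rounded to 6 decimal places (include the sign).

j₁+j₂−J=1  J+j₁−j₂=4  J−j₁+j₂=5  j₁+j₂+J+1=11
(j₁±m₁, j₂±m₂, J±M) = (2,3,3,3,4,5)
P² = 69120/77
sum k=0..1:
  [0] +1/72 = 1/72
  [1] −1/48 = -1/48
S = -1/144
C² = P²·S² = 10/231 ; C = -0.208063

−√(10/231) ≈ -0.208063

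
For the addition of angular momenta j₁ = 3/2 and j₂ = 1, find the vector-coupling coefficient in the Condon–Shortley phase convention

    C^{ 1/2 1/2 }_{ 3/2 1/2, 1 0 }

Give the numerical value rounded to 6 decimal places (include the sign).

−√(1/3) ≈ -0.577350

j₁+j₂−J=2  J+j₁−j₂=1  J−j₁+j₂=0  j₁+j₂+J+1=4
(j₁±m₁, j₂±m₂, J±M) = (2,1,1,1,1,0)
P² = 1/3
sum k=1..1:
  [1] −1/1 = -1
S = -1
C² = P²·S² = 1/3 ; C = -0.577350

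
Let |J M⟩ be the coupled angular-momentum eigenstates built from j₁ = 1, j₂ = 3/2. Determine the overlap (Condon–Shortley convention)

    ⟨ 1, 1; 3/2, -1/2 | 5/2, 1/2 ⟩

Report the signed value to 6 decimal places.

+√(3/10) ≈ +0.547723

triangle: 0!*2!*3!/6! = 12/720
(j±m)!: 2!*0!*1!*2!*3!*2! = 48
prefactor² = (2J+1)*Δ*N² = 24/5
  k=0: +1/(0!*0!*0!*1!*2!*2!) = 1/4
Σ = 1/4  ⇒  CG² = 24/5*1/4² = 3/10
CG = +√(3/10) = +0.547723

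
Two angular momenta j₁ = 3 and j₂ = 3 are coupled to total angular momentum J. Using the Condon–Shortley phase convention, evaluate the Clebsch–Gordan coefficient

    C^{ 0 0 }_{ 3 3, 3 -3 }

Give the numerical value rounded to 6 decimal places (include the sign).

+0.377964

√[1·6!0!0!/7! · 6!0!0!6!0!0!] = √(518400/7)
  +(−1)^0/∏(0,6,0,0,0,0)! = 1/720  (running 1/720)
⟨..|..⟩ = √(518400/7)·(1/720) = +0.377964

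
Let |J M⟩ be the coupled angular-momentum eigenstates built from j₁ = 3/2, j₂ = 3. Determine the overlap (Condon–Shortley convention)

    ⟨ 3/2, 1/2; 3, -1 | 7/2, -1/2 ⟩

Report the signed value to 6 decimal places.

+√(2/7) ≈ +0.534522

j₁+j₂−J=1  J+j₁−j₂=2  J−j₁+j₂=5  j₁+j₂+J+1=9
(j₁±m₁, j₂±m₂, J±M) = (2,1,2,4,3,4)
P² = 512/7
sum k=0..1:
  [0] +1/12 = 1/12
  [1] −1/48 = -1/48
S = 1/16
C² = P²·S² = 2/7 ; C = +0.534522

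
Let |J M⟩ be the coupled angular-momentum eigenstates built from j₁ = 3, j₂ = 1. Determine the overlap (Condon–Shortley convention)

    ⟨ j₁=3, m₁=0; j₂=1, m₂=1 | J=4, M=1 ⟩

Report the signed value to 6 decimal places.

+√(5/14) ≈ +0.597614

j₁+j₂−J=0  J+j₁−j₂=6  J−j₁+j₂=2  j₁+j₂+J+1=9
(j₁±m₁, j₂±m₂, J±M) = (3,3,2,0,5,3)
P² = 12960/7
sum k=0..0:
  [0] +1/72 = 1/72
S = 1/72
C² = P²·S² = 5/14 ; C = +0.597614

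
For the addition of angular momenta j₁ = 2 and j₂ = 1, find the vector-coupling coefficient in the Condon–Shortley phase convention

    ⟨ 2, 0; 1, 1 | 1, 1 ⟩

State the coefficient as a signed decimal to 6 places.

triangle: 2!×2!×0!/5! = 4/120
(j±m)!: 2!×2!×2!×0!×2!×0! = 16
prefactor² = (2J+1)×Δ×N² = 8/5
  k=2: +1/(2!×0!×0!×0!×2!×0!) = 1/4
Σ = 1/4  ⇒  CG² = 8/5×1/4² = 1/10
CG = +√(1/10) = +0.316228

+√(1/10) ≈ +0.316228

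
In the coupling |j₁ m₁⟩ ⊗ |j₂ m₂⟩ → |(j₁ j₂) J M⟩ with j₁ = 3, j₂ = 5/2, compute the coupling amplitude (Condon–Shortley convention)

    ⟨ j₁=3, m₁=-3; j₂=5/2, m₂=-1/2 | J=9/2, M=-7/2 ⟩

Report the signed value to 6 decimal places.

-0.696311  (= −√(16/33))

triangle: 1!*5!*4!/11! = 2880/39916800
(j±m)!: 0!*6!*2!*3!*1!*8! = 348364800
prefactor² = (2J+1)*Δ*N² = 2764800/11
  k=1: −1/(1!*0!*5!*1!*0!*3!) = -1/720
Σ = -1/720  ⇒  CG² = 2764800/11*(-1/720)² = 16/33
CG = −√(16/33) = -0.696311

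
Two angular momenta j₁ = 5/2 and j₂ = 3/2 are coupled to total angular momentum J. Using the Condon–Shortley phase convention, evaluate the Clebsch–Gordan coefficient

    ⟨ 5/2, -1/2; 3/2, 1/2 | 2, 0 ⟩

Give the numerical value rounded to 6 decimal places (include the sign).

-0.267261  (= −√(1/14))

triangle: 2!×3!×1!/7! = 12/5040
(j±m)!: 2!×3!×2!×1!×2!×2! = 96
prefactor² = (2J+1)×Δ×N² = 8/7
  k=1: −1/(1!×1!×2!×1!×1!×0!) = -1/2
  k=2: +1/(2!×0!×1!×0!×2!×1!) = 1/4
Σ = -1/4  ⇒  CG² = 8/7×(-1/4)² = 1/14
CG = −√(1/14) = -0.267261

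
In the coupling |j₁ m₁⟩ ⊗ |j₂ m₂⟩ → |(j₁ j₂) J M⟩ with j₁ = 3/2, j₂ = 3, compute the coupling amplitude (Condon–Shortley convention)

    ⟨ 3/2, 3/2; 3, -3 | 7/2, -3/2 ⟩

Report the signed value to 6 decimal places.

√[8·1!2!5!/9! · 3!0!0!6!2!5!] = √(38400/7)
  +(−1)^0/∏(0,1,0,0,2,5)! = 1/240  (running 1/240)
⟨..|..⟩ = √(38400/7)·(1/240) = +0.308607

+√(2/21) = +0.308607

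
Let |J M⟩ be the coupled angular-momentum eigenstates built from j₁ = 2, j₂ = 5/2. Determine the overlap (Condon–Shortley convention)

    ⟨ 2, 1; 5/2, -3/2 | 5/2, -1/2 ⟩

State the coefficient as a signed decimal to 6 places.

triangle: 2!*2!*3!/8! = 24/40320
(j±m)!: 3!*1!*1!*4!*2!*3! = 1728
prefactor² = (2J+1)*Δ*N² = 216/35
  k=0: +1/(0!*2!*1!*1!*1!*2!) = 1/4
  k=1: −1/(1!*1!*0!*0!*2!*3!) = -1/12
Σ = 1/6  ⇒  CG² = 216/35*1/6² = 6/35
CG = +√(6/35) = +0.414039

+0.414039  (= +√(6/35))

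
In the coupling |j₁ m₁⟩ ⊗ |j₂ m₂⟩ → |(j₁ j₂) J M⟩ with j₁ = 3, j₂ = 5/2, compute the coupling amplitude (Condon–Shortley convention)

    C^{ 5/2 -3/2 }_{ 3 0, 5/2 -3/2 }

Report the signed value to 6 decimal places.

√[6·3!3!2!/9! · 3!3!1!4!1!4!] = √(864/35)
  +(−1)^0/∏(0,3,3,1,0,1)! = 1/36  (running 1/36)
  +(−1)^1/∏(1,2,2,0,1,2)! = -1/8  (running -7/72)
⟨..|..⟩ = √(864/35)·(-7/72) = -0.483046

−√(7/30) ≈ -0.483046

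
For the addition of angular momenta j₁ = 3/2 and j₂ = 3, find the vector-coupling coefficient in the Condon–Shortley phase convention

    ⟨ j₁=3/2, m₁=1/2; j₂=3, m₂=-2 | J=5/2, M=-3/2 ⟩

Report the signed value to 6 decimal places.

+0.267261

√[6·2!1!4!/8! · 2!1!1!5!1!4!] = √(288/7)
  +(−1)^0/∏(0,2,1,1,0,3)! = 1/12  (running 1/12)
  +(−1)^1/∏(1,1,0,0,1,4)! = -1/24  (running 1/24)
⟨..|..⟩ = √(288/7)·(1/24) = +0.267261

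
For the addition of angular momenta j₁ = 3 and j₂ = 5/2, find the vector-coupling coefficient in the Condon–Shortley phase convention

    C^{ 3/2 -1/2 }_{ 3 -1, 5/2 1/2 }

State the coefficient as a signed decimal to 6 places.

−√(1/105) ≈ -0.097590

j₁+j₂−J=4  J+j₁−j₂=2  J−j₁+j₂=1  j₁+j₂+J+1=8
(j₁±m₁, j₂±m₂, J±M) = (2,4,3,2,1,2)
P² = 192/35
sum k=2..3:
  [2] +1/8 = 1/8
  [3] −1/6 = -1/6
S = -1/24
C² = P²·S² = 1/105 ; C = -0.097590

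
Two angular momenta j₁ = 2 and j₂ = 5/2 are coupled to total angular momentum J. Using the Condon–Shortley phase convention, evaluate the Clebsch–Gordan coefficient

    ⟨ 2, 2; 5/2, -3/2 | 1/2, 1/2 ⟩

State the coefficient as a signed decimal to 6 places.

√[2·4!0!1!/6! · 4!0!1!4!1!0!] = √(192/5)
  +(−1)^0/∏(0,4,0,1,0,0)! = 1/24  (running 1/24)
⟨..|..⟩ = √(192/5)·(1/24) = +0.258199

+0.258199  (= +√(1/15))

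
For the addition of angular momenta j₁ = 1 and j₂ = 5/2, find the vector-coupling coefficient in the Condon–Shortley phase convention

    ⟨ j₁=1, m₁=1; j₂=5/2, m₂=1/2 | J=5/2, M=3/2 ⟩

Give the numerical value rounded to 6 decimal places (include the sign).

√[6·1!1!4!/7! · 2!0!3!2!4!1!] = √(576/35)
  +(−1)^0/∏(0,1,0,3,1,1)! = 1/6  (running 1/6)
⟨..|..⟩ = √(576/35)·(1/6) = +0.676123

+0.676123  (= +√(16/35))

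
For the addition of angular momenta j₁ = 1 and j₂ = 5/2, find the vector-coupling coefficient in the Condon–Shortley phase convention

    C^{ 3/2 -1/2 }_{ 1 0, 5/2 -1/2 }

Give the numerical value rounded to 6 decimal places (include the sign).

−√(2/5) ≈ -0.632456

j₁+j₂−J=2  J+j₁−j₂=0  J−j₁+j₂=3  j₁+j₂+J+1=6
(j₁±m₁, j₂±m₂, J±M) = (1,1,2,3,1,2)
P² = 8/5
sum k=1..1:
  [1] −1/2 = -1/2
S = -1/2
C² = P²·S² = 2/5 ; C = -0.632456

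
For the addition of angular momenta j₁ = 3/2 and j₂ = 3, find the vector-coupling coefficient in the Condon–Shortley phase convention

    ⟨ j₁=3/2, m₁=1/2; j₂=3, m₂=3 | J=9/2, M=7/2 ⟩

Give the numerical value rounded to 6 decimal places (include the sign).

√[10·0!3!6!/10! · 2!1!6!0!8!1!] = √(691200)
  +(−1)^0/∏(0,0,1,6,2,0)! = 1/1440  (running 1/1440)
⟨..|..⟩ = √(691200)·(1/1440) = +0.577350

+√(1/3) ≈ +0.577350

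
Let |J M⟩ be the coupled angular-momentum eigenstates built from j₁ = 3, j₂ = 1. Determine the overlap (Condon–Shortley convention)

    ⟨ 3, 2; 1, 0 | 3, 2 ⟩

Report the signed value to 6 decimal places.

+√(1/3) ≈ +0.577350

triangle: 1!*5!*1!/8! = 120/40320
(j±m)!: 5!*1!*1!*1!*5!*1! = 14400
prefactor² = (2J+1)*Δ*N² = 300
  k=0: +1/(0!*1!*1!*1!*4!*0!) = 1/24
  k=1: −1/(1!*0!*0!*0!*5!*1!) = -1/120
Σ = 1/30  ⇒  CG² = 300*1/30² = 1/3
CG = +√(1/3) = +0.577350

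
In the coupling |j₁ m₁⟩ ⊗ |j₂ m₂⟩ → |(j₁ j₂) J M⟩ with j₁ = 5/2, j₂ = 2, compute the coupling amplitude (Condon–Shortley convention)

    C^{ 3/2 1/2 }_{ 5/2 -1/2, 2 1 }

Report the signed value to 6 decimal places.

triangle: 3!×2!×1!/7! = 12/5040
(j±m)!: 2!×3!×3!×1!×2!×1! = 144
prefactor² = (2J+1)×Δ×N² = 48/35
  k=2: +1/(2!×1!×1!×1!×1!×0!) = 1/2
  k=3: −1/(3!×0!×0!×0!×2!×1!) = -1/12
Σ = 5/12  ⇒  CG² = 48/35×5/12² = 5/21
CG = +√(5/21) = +0.487950

+√(5/21) = +0.487950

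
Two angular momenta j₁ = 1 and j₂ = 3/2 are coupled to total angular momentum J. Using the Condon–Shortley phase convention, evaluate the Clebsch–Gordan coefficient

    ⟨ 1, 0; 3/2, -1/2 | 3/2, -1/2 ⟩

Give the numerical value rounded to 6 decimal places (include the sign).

√[4·1!1!2!/5! · 1!1!1!2!1!2!] = √(4/15)
  +(−1)^0/∏(0,1,1,1,0,1)! = 1  (running 1)
  +(−1)^1/∏(1,0,0,0,1,2)! = -1/2  (running 1/2)
⟨..|..⟩ = √(4/15)·(1/2) = +0.258199

+√(1/15) ≈ +0.258199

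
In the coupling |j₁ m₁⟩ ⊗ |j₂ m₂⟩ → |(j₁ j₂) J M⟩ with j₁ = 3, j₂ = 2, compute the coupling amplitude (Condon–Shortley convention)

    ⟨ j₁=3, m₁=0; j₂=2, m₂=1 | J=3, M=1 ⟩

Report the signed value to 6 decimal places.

j₁+j₂−J=2  J+j₁−j₂=4  J−j₁+j₂=2  j₁+j₂+J+1=9
(j₁±m₁, j₂±m₂, J±M) = (3,3,3,1,4,2)
P² = 96/5
sum k=1..2:
  [1] −1/8 = -1/8
  [2] +1/12 = 1/12
S = -1/24
C² = P²·S² = 1/30 ; C = -0.182574

−√(1/30) = -0.182574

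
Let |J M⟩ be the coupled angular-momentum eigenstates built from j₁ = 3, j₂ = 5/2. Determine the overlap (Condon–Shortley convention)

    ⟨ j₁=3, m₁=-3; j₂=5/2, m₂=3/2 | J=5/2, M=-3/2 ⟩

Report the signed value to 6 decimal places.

√[6·3!3!2!/9! · 0!6!4!1!1!4!] = √(3456/7)
  +(−1)^3/∏(3,0,3,1,0,1)! = -1/36  (running -1/36)
⟨..|..⟩ = √(3456/7)·(-1/36) = -0.617213

-0.617213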